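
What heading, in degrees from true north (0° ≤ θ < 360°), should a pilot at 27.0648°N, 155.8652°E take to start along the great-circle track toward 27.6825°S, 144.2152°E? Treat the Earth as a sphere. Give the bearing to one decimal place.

192.5°

Δλ = 144.2152 − 155.8652 = -11.6500°.
θ = atan2( sin Δλ · cos φ₂ , cos φ₁ · sin φ₂ − sin φ₁ · cos φ₂ · cos Δλ )
  = atan2(-0.17882, -0.80831) = -167.526° → normalised to [0°, 360°): 192.474°.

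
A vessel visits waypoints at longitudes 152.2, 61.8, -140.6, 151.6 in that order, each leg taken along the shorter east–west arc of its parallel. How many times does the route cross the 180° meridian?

2

Leg 1: +152.2° → +61.8°, shortest Δλ = -90.4° (west) — does not cross 180°.
Leg 2: +61.8° → -140.6°, shortest Δλ = 157.6° (east) — crosses 180°.
Leg 3: -140.6° → +151.6°, shortest Δλ = -67.8° (west) — crosses 180°.
Total crossings: 2.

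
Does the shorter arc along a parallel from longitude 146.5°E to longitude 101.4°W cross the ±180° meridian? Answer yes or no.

Naïve |-101.4 − 146.5| = 247.9° > 180°, so the shorter arc goes the other way round — across 180°.
Signed shortest Δλ = ((-101.4 − 146.5 + 180) mod 360) − 180 = 112.1°.
Going east by 112.1° from +146.5° passes through 180° before reaching -101.4°.

Yes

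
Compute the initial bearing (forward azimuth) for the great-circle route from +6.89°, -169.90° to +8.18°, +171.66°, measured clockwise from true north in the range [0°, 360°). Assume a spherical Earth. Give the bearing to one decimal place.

275.2°

Δλ = 171.66 − -169.90 = 341.56°; wrapped into (−180°, 180°]: -18.44°.
θ = atan2( sin Δλ · cos φ₂ , cos φ₁ · sin φ₂ − sin φ₁ · cos φ₂ · cos Δλ )
  = atan2(-0.31309, 0.02861) = -84.779° → normalised to [0°, 360°): 275.221°.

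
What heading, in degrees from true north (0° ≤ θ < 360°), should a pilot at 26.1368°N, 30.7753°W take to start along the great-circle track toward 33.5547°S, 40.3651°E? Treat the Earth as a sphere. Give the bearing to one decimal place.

127.9°

Δλ = 40.3651 − -30.7753 = 71.1404°.
θ = atan2( sin Δλ · cos φ₂ , cos φ₁ · sin φ₂ − sin φ₁ · cos φ₂ · cos Δλ )
  = atan2(0.78862, -0.61488) = 127.943° → normalised to [0°, 360°): 127.943°.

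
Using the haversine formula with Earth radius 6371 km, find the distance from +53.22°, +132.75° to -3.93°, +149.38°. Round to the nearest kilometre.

6543 km

Δλ = 149.38 − 132.75 = 16.63°.
Δφ = -3.93 − 53.22 = -57.15°.
a = sin²(Δφ/2) + cos φ₁ · cos φ₂ · sin²(Δλ/2) = 0.241272.
c = 2·atan2(√a, √(1−a)) = 1.02692 rad → d = 6371·c ≈ 6542.51 km.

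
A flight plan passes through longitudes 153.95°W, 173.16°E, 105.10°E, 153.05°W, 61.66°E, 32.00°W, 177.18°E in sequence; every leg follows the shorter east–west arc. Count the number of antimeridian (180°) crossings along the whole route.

4

Leg 1: -153.95° → +173.16°, shortest Δλ = -32.89° (west) — crosses 180°.
Leg 2: +173.16° → +105.10°, shortest Δλ = -68.06° (west) — does not cross 180°.
Leg 3: +105.10° → -153.05°, shortest Δλ = 101.85° (east) — crosses 180°.
Leg 4: -153.05° → +61.66°, shortest Δλ = -145.29° (west) — crosses 180°.
Leg 5: +61.66° → -32.00°, shortest Δλ = -93.66° (west) — does not cross 180°.
Leg 6: -32.00° → +177.18°, shortest Δλ = -150.82° (west) — crosses 180°.
Total crossings: 4.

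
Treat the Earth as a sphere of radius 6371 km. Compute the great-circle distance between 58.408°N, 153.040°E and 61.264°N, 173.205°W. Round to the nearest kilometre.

Δλ = -173.205 − 153.040 = -326.245°; wrapped into (−180°, 180°]: 33.755°.
Δφ = 61.264 − 58.408 = 2.856°.
a = sin²(Δφ/2) + cos φ₁ · cos φ₂ · sin²(Δλ/2) = 0.021850.
c = 2·atan2(√a, √(1−a)) = 0.29672 rad → d = 6371·c ≈ 1890.43 km.

1890 km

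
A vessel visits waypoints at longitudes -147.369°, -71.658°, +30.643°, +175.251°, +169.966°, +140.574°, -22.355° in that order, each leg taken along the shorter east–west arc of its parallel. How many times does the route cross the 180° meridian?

0

Leg 1: -147.369° → -71.658°, shortest Δλ = 75.711° (east) — does not cross 180°.
Leg 2: -71.658° → +30.643°, shortest Δλ = 102.301° (east) — does not cross 180°.
Leg 3: +30.643° → +175.251°, shortest Δλ = 144.608° (east) — does not cross 180°.
Leg 4: +175.251° → +169.966°, shortest Δλ = -5.285° (west) — does not cross 180°.
Leg 5: +169.966° → +140.574°, shortest Δλ = -29.392° (west) — does not cross 180°.
Leg 6: +140.574° → -22.355°, shortest Δλ = -162.929° (west) — does not cross 180°.
Total crossings: 0.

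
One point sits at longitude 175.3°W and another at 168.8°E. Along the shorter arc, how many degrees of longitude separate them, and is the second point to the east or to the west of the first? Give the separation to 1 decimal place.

15.9° west

Raw difference: 168.8 − -175.3 = 344.1°.
Normalise into (−180°, 180°]: 344.1° − 360° = -15.9°.
Negative ⇒ the second point lies to the west; separation 15.9°.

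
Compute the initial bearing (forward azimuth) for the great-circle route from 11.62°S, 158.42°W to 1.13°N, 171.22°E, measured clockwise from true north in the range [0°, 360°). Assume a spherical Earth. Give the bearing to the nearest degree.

Δλ = 171.22 − -158.42 = 329.64°; wrapped into (−180°, 180°]: -30.36°.
θ = atan2( sin Δλ · cos φ₂ , cos φ₁ · sin φ₂ − sin φ₁ · cos φ₂ · cos Δλ )
  = atan2(-0.50533, 0.19308) = -69.089° → normalised to [0°, 360°): 290.911°.

291°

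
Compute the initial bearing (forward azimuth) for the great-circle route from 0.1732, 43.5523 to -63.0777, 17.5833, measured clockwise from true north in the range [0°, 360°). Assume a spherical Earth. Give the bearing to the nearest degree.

Δλ = 17.5833 − 43.5523 = -25.9690°.
θ = atan2( sin Δλ · cos φ₂ , cos φ₁ · sin φ₂ − sin φ₁ · cos φ₂ · cos Δλ )
  = atan2(-0.19827, -0.89285) = -167.480° → normalised to [0°, 360°): 192.520°.

193°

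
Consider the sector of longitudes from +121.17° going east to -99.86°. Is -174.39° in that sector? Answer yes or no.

Yes

Band width going east from +121.17° to -99.86°: ((-99.86 − 121.17) mod 360) = 138.97°.
Offset of -174.39° east of the west edge: ((-174.39 − 121.17) mod 360) = 64.44°.
64.44° ≤ 138.97° ⇒ inside.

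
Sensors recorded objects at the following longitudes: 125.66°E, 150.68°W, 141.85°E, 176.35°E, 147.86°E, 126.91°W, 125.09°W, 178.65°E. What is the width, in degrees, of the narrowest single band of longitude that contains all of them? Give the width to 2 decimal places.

109.25°

Sort the longitudes: -150.68°, -126.91°, -125.09°, +125.66°, +141.85°, +147.86°, +176.35°, +178.65°.
Eastward gaps between consecutive values (wrapping around): 23.77°, 1.82°, 250.75°, 16.19°, 6.01°, 28.49°, 2.30°, 30.67°.
Largest gap = 250.75° ⇒ minimal covering band is its complement: 360° − 250.75° = 109.25°.
Band runs from +125.66° eastward to -125.09°, crossing the antimeridian.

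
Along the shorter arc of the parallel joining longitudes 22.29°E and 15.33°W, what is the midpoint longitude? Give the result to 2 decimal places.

3.48°E

Signed shortest Δλ from +22.29° to -15.33° is -37.62°.
Midpoint longitude = +22.29° + (-37.62°)/2 = +22.29° − 18.81° = +3.48°.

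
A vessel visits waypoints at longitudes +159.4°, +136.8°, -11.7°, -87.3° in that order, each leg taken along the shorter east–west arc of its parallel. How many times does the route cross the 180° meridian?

Leg 1: +159.4° → +136.8°, shortest Δλ = -22.6° (west) — does not cross 180°.
Leg 2: +136.8° → -11.7°, shortest Δλ = -148.5° (west) — does not cross 180°.
Leg 3: -11.7° → -87.3°, shortest Δλ = -75.6° (west) — does not cross 180°.
Total crossings: 0.

0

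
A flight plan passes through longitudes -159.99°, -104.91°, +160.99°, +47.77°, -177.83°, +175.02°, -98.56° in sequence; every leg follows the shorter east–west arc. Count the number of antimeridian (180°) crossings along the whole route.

Leg 1: -159.99° → -104.91°, shortest Δλ = 55.08° (east) — does not cross 180°.
Leg 2: -104.91° → +160.99°, shortest Δλ = -94.1° (west) — crosses 180°.
Leg 3: +160.99° → +47.77°, shortest Δλ = -113.22° (west) — does not cross 180°.
Leg 4: +47.77° → -177.83°, shortest Δλ = 134.4° (east) — crosses 180°.
Leg 5: -177.83° → +175.02°, shortest Δλ = -7.15° (west) — crosses 180°.
Leg 6: +175.02° → -98.56°, shortest Δλ = 86.42° (east) — crosses 180°.
Total crossings: 4.

4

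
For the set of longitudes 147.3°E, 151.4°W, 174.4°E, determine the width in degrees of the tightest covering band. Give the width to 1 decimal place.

Sort the longitudes: -151.4°, +147.3°, +174.4°.
Eastward gaps between consecutive values (wrapping around): 298.7°, 27.1°, 34.2°.
Largest gap = 298.7° ⇒ minimal covering band is its complement: 360° − 298.7° = 61.3°.
Band runs from +147.3° eastward to -151.4°, crossing the antimeridian.

61.3°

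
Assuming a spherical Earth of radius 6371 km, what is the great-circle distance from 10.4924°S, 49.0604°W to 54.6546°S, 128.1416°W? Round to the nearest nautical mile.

Δλ = -128.1416 − -49.0604 = -79.0812°.
Δφ = -54.6546 − -10.4924 = -44.1622°.
a = sin²(Δφ/2) + cos φ₁ · cos φ₂ · sin²(Δλ/2) = 0.371857.
c = 2·atan2(√a, √(1−a)) = 1.31162 rad → d = 6371·c ≈ 8356.32 km ≈ 4512.05 nmi.

4512 nmi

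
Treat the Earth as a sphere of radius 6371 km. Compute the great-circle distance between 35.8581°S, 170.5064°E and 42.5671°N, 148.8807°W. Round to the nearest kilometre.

9645 km

Δλ = -148.8807 − 170.5064 = -319.3871°; wrapped into (−180°, 180°]: 40.6129°.
Δφ = 42.5671 − -35.8581 = 78.4252°.
a = sin²(Δφ/2) + cos φ₁ · cos φ₂ · sin²(Δλ/2) = 0.471566.
c = 2·atan2(√a, √(1−a)) = 1.51390 rad → d = 6371·c ≈ 9645.04 km.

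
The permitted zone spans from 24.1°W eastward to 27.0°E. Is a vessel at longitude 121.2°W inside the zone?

Band width going east from -24.1° to +27.0°: ((27.0 − -24.1) mod 360) = 51.1°.
Offset of -121.2° east of the west edge: ((-121.2 − -24.1) mod 360) = 262.9°.
262.9° > 51.1° ⇒ outside.

No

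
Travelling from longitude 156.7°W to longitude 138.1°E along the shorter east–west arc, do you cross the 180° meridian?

Naïve |138.1 − -156.7| = 294.8° > 180°, so the shorter arc goes the other way round — across 180°.
Signed shortest Δλ = ((138.1 − -156.7 + 180) mod 360) − 180 = -65.2°.
Going west by 65.2° from -156.7° passes through 180° before reaching +138.1°.

Yes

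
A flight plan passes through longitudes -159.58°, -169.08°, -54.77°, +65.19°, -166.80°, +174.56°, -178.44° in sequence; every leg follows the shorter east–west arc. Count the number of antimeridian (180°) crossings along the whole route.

Leg 1: -159.58° → -169.08°, shortest Δλ = -9.5° (west) — does not cross 180°.
Leg 2: -169.08° → -54.77°, shortest Δλ = 114.31° (east) — does not cross 180°.
Leg 3: -54.77° → +65.19°, shortest Δλ = 119.96° (east) — does not cross 180°.
Leg 4: +65.19° → -166.80°, shortest Δλ = 128.01° (east) — crosses 180°.
Leg 5: -166.80° → +174.56°, shortest Δλ = -18.64° (west) — crosses 180°.
Leg 6: +174.56° → -178.44°, shortest Δλ = 7.0° (east) — crosses 180°.
Total crossings: 3.

3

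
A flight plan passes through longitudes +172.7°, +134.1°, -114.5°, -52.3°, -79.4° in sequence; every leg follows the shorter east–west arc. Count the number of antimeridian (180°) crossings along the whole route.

Leg 1: +172.7° → +134.1°, shortest Δλ = -38.6° (west) — does not cross 180°.
Leg 2: +134.1° → -114.5°, shortest Δλ = 111.4° (east) — crosses 180°.
Leg 3: -114.5° → -52.3°, shortest Δλ = 62.2° (east) — does not cross 180°.
Leg 4: -52.3° → -79.4°, shortest Δλ = -27.1° (west) — does not cross 180°.
Total crossings: 1.

1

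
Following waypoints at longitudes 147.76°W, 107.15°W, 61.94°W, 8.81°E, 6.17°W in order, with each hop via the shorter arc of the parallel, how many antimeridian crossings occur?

Leg 1: -147.76° → -107.15°, shortest Δλ = 40.61° (east) — does not cross 180°.
Leg 2: -107.15° → -61.94°, shortest Δλ = 45.21° (east) — does not cross 180°.
Leg 3: -61.94° → +8.81°, shortest Δλ = 70.75° (east) — does not cross 180°.
Leg 4: +8.81° → -6.17°, shortest Δλ = -14.98° (west) — does not cross 180°.
Total crossings: 0.

0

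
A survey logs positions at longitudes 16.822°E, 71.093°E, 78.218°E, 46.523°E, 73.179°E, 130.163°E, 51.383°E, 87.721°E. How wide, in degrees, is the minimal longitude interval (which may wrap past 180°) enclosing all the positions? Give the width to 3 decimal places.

Sort the longitudes: +16.822°, +46.523°, +51.383°, +71.093°, +73.179°, +78.218°, +87.721°, +130.163°.
Eastward gaps between consecutive values (wrapping around): 29.701°, 4.860°, 19.710°, 2.086°, 5.039°, 9.503°, 42.442°, 246.659°.
Largest gap = 246.659° ⇒ minimal covering band is its complement: 360° − 246.659° = 113.341°.
Band runs from +16.822° eastward to +130.163°.

113.341°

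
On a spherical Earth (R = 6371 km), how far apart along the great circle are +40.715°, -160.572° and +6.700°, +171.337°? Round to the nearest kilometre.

4698 km

Δλ = 171.337 − -160.572 = 331.909°; wrapped into (−180°, 180°]: -28.091°.
Δφ = 6.700 − 40.715 = -34.015°.
a = sin²(Δφ/2) + cos φ₁ · cos φ₂ · sin²(Δλ/2) = 0.129893.
c = 2·atan2(√a, √(1−a)) = 0.73741 rad → d = 6371·c ≈ 4698.03 km.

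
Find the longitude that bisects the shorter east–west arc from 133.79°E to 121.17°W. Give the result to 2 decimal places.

173.69°W

Signed shortest Δλ from +133.79° to -121.17° is +105.04°.
Midpoint longitude = +133.79° + (+105.04°)/2 = +133.79° + 52.52° = +186.31°.
Normalise into (−180°, 180°]: -173.69°.
(The naïve average (+133.79 + -121.17)/2 = 6.31° is on the wrong side of the globe.)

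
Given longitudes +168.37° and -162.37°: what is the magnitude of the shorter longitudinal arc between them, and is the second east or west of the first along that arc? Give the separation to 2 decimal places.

29.26° east

Raw difference: -162.37 − 168.37 = -330.74°.
Normalise into (−180°, 180°]: -330.74° + 360° = 29.26°.
Positive ⇒ the second point lies to the east; separation 29.26°.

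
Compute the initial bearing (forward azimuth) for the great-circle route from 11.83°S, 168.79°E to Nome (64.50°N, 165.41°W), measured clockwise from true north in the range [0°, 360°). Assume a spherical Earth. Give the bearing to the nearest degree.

11°

Δλ = -165.41 − 168.79 = -334.20°; wrapped into (−180°, 180°]: 25.80°.
θ = atan2( sin Δλ · cos φ₂ , cos φ₁ · sin φ₂ − sin φ₁ · cos φ₂ · cos Δλ )
  = atan2(0.18737, 0.96288) = 11.012° → normalised to [0°, 360°): 11.012°.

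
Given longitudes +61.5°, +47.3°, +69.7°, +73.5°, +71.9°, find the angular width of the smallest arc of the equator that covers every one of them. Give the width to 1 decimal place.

26.2°

Sort the longitudes: +47.3°, +61.5°, +69.7°, +71.9°, +73.5°.
Eastward gaps between consecutive values (wrapping around): 14.2°, 8.2°, 2.2°, 1.6°, 333.8°.
Largest gap = 333.8° ⇒ minimal covering band is its complement: 360° − 333.8° = 26.2°.
Band runs from +47.3° eastward to +73.5°.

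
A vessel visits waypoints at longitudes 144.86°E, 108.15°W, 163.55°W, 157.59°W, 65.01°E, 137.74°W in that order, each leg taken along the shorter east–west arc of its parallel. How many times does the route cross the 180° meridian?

Leg 1: +144.86° → -108.15°, shortest Δλ = 106.99° (east) — crosses 180°.
Leg 2: -108.15° → -163.55°, shortest Δλ = -55.4° (west) — does not cross 180°.
Leg 3: -163.55° → -157.59°, shortest Δλ = 5.96° (east) — does not cross 180°.
Leg 4: -157.59° → +65.01°, shortest Δλ = -137.4° (west) — crosses 180°.
Leg 5: +65.01° → -137.74°, shortest Δλ = 157.25° (east) — crosses 180°.
Total crossings: 3.

3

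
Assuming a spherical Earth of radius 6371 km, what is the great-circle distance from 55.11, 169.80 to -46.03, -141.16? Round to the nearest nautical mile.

6561 nmi

Δλ = -141.16 − 169.80 = -310.96°; wrapped into (−180°, 180°]: 49.04°.
Δφ = -46.03 − 55.11 = -101.14°.
a = sin²(Δφ/2) + cos φ₁ · cos φ₂ · sin²(Δλ/2) = 0.665003.
c = 2·atan2(√a, √(1−a)) = 1.90711 rad → d = 6371·c ≈ 12150.17 km ≈ 6560.57 nmi.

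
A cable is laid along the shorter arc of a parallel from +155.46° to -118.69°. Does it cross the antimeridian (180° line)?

Yes

Naïve |-118.69 − 155.46| = 274.15° > 180°, so the shorter arc goes the other way round — across 180°.
Signed shortest Δλ = ((-118.69 − 155.46 + 180) mod 360) − 180 = 85.85°.
Going east by 85.85° from +155.46° passes through 180° before reaching -118.69°.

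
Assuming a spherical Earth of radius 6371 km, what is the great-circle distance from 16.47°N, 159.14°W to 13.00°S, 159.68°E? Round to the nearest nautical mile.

3017 nmi

Δλ = 159.68 − -159.14 = 318.82°; wrapped into (−180°, 180°]: -41.18°.
Δφ = -13.00 − 16.47 = -29.47°.
a = sin²(Δφ/2) + cos φ₁ · cos φ₂ · sin²(Δλ/2) = 0.180256.
c = 2·atan2(√a, √(1−a)) = 0.87697 rad → d = 6371·c ≈ 5587.15 km ≈ 3016.82 nmi.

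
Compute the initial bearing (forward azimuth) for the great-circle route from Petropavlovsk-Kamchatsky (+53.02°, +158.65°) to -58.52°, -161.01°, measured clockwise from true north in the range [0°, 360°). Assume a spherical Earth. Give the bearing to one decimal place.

157.9°

Δλ = -161.01 − 158.65 = -319.66°; wrapped into (−180°, 180°]: 40.34°.
θ = atan2( sin Δλ · cos φ₂ , cos φ₁ · sin φ₂ − sin φ₁ · cos φ₂ · cos Δλ )
  = atan2(0.33803, -0.83097) = 157.864° → normalised to [0°, 360°): 157.864°.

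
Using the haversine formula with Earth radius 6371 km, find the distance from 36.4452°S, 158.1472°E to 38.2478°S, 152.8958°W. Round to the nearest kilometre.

4281 km

Δλ = -152.8958 − 158.1472 = -311.0430°; wrapped into (−180°, 180°]: 48.9570°.
Δφ = -38.2478 − -36.4452 = -1.8026°.
a = sin²(Δφ/2) + cos φ₁ · cos φ₂ · sin²(Δλ/2) = 0.108711.
c = 2·atan2(√a, √(1−a)) = 0.67200 rad → d = 6371·c ≈ 4281.30 km.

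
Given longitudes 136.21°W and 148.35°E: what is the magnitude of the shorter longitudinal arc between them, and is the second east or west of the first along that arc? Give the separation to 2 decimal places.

Raw difference: 148.35 − -136.21 = 284.56°.
Normalise into (−180°, 180°]: 284.56° − 360° = -75.44°.
Negative ⇒ the second point lies to the west; separation 75.44°.

75.44° west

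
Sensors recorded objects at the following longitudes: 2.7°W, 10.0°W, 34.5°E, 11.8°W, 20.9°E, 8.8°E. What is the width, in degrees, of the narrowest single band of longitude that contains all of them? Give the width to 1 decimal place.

46.3°

Sort the longitudes: -11.8°, -10.0°, -2.7°, +8.8°, +20.9°, +34.5°.
Eastward gaps between consecutive values (wrapping around): 1.8°, 7.3°, 11.5°, 12.1°, 13.6°, 313.7°.
Largest gap = 313.7° ⇒ minimal covering band is its complement: 360° − 313.7° = 46.3°.
Band runs from -11.8° eastward to +34.5°.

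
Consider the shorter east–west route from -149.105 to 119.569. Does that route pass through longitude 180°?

Naïve |119.569 − -149.105| = 268.674° > 180°, so the shorter arc goes the other way round — across 180°.
Signed shortest Δλ = ((119.569 − -149.105 + 180) mod 360) − 180 = -91.326°.
Going west by 91.326° from -149.105° passes through 180° before reaching +119.569°.

Yes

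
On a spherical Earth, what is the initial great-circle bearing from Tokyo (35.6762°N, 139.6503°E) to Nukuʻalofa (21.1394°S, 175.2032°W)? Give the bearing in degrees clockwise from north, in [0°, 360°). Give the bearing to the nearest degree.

Δλ = -175.2032 − 139.6503 = -314.8535°; wrapped into (−180°, 180°]: 45.1465°.
θ = atan2( sin Δλ · cos φ₂ , cos φ₁ · sin φ₂ − sin φ₁ · cos φ₂ · cos Δλ )
  = atan2(0.66121, -0.67661) = 135.660° → normalised to [0°, 360°): 135.660°.

136°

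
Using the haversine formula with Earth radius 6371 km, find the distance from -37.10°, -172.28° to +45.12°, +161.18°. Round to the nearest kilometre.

Δλ = 161.18 − -172.28 = 333.46°; wrapped into (−180°, 180°]: -26.54°.
Δφ = 45.12 − -37.10 = 82.22°.
a = sin²(Δφ/2) + cos φ₁ · cos φ₂ · sin²(Δλ/2) = 0.461968.
c = 2·atan2(√a, √(1−a)) = 1.49466 rad → d = 6371·c ≈ 9522.47 km.

9522 km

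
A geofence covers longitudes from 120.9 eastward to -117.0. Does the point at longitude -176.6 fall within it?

Band width going east from +120.9° to -117.0°: ((-117.0 − 120.9) mod 360) = 122.1°.
Offset of -176.6° east of the west edge: ((-176.6 − 120.9) mod 360) = 62.5°.
62.5° ≤ 122.1° ⇒ inside.

Yes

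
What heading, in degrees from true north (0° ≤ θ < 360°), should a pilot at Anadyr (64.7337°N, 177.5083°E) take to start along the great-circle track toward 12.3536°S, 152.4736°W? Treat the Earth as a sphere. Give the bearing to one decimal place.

150.3°

Δλ = -152.4736 − 177.5083 = -329.9819°; wrapped into (−180°, 180°]: 30.0181°.
θ = atan2( sin Δλ · cos φ₂ , cos φ₁ · sin φ₂ − sin φ₁ · cos φ₂ · cos Δλ )
  = atan2(0.48869, -0.85622) = 150.284° → normalised to [0°, 360°): 150.284°.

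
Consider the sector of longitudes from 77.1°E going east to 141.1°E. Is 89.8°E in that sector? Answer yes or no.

Band width going east from +77.1° to +141.1°: ((141.1 − 77.1) mod 360) = 64.0°.
Offset of +89.8° east of the west edge: ((89.8 − 77.1) mod 360) = 12.7°.
12.7° ≤ 64.0° ⇒ inside.

Yes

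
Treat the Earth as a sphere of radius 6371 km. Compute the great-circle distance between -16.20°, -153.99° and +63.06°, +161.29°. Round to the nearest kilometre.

9622 km

Δλ = 161.29 − -153.99 = 315.28°; wrapped into (−180°, 180°]: -44.72°.
Δφ = 63.06 − -16.20 = 79.26°.
a = sin²(Δφ/2) + cos φ₁ · cos φ₂ · sin²(Δλ/2) = 0.469788.
c = 2·atan2(√a, √(1−a)) = 1.51034 rad → d = 6371·c ≈ 9622.35 km.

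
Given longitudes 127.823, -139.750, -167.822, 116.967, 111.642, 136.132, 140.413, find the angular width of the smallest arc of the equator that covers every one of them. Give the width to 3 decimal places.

Sort the longitudes: -167.822°, -139.750°, +111.642°, +116.967°, +127.823°, +136.132°, +140.413°.
Eastward gaps between consecutive values (wrapping around): 28.072°, 251.392°, 5.325°, 10.856°, 8.309°, 4.281°, 51.765°.
Largest gap = 251.392° ⇒ minimal covering band is its complement: 360° − 251.392° = 108.608°.
Band runs from +111.642° eastward to -139.750°, crossing the antimeridian.

108.608°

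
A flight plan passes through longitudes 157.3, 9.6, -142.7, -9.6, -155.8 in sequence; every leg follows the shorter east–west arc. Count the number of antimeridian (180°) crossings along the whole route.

Leg 1: +157.3° → +9.6°, shortest Δλ = -147.7° (west) — does not cross 180°.
Leg 2: +9.6° → -142.7°, shortest Δλ = -152.3° (west) — does not cross 180°.
Leg 3: -142.7° → -9.6°, shortest Δλ = 133.1° (east) — does not cross 180°.
Leg 4: -9.6° → -155.8°, shortest Δλ = -146.2° (west) — does not cross 180°.
Total crossings: 0.

0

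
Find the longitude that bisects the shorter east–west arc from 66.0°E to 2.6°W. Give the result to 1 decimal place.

31.7°E

Signed shortest Δλ from +66.0° to -2.6° is -68.6°.
Midpoint longitude = +66.0° + (-68.6°)/2 = +66.0° − 34.3° = +31.7°.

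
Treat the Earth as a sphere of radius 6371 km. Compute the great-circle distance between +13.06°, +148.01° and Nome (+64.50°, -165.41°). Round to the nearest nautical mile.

Δλ = -165.41 − 148.01 = -313.42°; wrapped into (−180°, 180°]: 46.58°.
Δφ = 64.50 − 13.06 = 51.44°.
a = sin²(Δφ/2) + cos φ₁ · cos φ₂ · sin²(Δλ/2) = 0.253894.
c = 2·atan2(√a, √(1−a)) = 1.05617 rad → d = 6371·c ≈ 6728.84 km ≈ 3633.28 nmi.

3633 nmi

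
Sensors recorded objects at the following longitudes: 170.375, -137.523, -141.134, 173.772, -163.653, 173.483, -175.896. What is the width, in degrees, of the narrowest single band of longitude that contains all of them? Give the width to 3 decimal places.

Sort the longitudes: -175.896°, -163.653°, -141.134°, -137.523°, +170.375°, +173.483°, +173.772°.
Eastward gaps between consecutive values (wrapping around): 12.243°, 22.519°, 3.611°, 307.898°, 3.108°, 0.289°, 10.332°.
Largest gap = 307.898° ⇒ minimal covering band is its complement: 360° − 307.898° = 52.102°.
Band runs from +170.375° eastward to -137.523°, crossing the antimeridian.

52.102°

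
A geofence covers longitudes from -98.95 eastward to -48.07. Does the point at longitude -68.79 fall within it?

Yes

Band width going east from -98.95° to -48.07°: ((-48.07 − -98.95) mod 360) = 50.88°.
Offset of -68.79° east of the west edge: ((-68.79 − -98.95) mod 360) = 30.16°.
30.16° ≤ 50.88° ⇒ inside.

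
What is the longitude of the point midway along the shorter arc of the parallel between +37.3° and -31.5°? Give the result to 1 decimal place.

+2.9°

Signed shortest Δλ from +37.3° to -31.5° is -68.8°.
Midpoint longitude = +37.3° + (-68.8°)/2 = +37.3° − 34.4° = +2.9°.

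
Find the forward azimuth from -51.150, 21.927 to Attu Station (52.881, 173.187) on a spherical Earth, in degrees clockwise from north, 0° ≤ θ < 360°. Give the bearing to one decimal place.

Δλ = 173.187 − 21.927 = 151.260°.
θ = atan2( sin Δλ · cos φ₂ , cos φ₁ · sin φ₂ − sin φ₁ · cos φ₂ · cos Δλ )
  = atan2(0.29017, 0.08810) = 73.110° → normalised to [0°, 360°): 73.110°.

73.1°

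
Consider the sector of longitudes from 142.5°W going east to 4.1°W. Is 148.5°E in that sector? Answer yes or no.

No

Band width going east from -142.5° to -4.1°: ((-4.1 − -142.5) mod 360) = 138.4°.
Offset of +148.5° east of the west edge: ((148.5 − -142.5) mod 360) = 291.0°.
291.0° > 138.4° ⇒ outside.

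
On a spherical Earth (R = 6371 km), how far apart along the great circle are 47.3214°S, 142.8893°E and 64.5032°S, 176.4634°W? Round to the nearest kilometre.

3086 km

Δλ = -176.4634 − 142.8893 = -319.3527°; wrapped into (−180°, 180°]: 40.6473°.
Δφ = -64.5032 − -47.3214 = -17.1818°.
a = sin²(Δφ/2) + cos φ₁ · cos φ₂ · sin²(Δλ/2) = 0.057515.
c = 2·atan2(√a, √(1−a)) = 0.48437 rad → d = 6371·c ≈ 3085.90 km.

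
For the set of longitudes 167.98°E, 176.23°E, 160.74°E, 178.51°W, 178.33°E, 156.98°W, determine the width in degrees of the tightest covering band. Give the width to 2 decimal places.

42.28°

Sort the longitudes: -178.51°, -156.98°, +160.74°, +167.98°, +176.23°, +178.33°.
Eastward gaps between consecutive values (wrapping around): 21.53°, 317.72°, 7.24°, 8.25°, 2.10°, 3.16°.
Largest gap = 317.72° ⇒ minimal covering band is its complement: 360° − 317.72° = 42.28°.
Band runs from +160.74° eastward to -156.98°, crossing the antimeridian.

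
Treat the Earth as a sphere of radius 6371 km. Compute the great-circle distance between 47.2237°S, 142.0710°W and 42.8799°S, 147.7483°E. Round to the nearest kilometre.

Δλ = 147.7483 − -142.0710 = 289.8193°; wrapped into (−180°, 180°]: -70.1807°.
Δφ = -42.8799 − -47.2237 = 4.3438°.
a = sin²(Δφ/2) + cos φ₁ · cos φ₂ · sin²(Δλ/2) = 0.165899.
c = 2·atan2(√a, √(1−a)) = 0.83901 rad → d = 6371·c ≈ 5345.31 km.

5345 km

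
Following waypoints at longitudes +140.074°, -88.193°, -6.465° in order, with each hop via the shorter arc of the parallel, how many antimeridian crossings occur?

Leg 1: +140.074° → -88.193°, shortest Δλ = 131.733° (east) — crosses 180°.
Leg 2: -88.193° → -6.465°, shortest Δλ = 81.728° (east) — does not cross 180°.
Total crossings: 1.

1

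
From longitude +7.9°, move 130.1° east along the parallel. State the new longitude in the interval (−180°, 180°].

+138.0°

Start at +7.9°; shift +130.1° → +138.0°.
+138.0° already lies in (−180°, 180°].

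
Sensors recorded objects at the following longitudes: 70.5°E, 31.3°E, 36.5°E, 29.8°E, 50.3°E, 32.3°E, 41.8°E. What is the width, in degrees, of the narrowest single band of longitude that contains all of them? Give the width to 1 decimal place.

Sort the longitudes: +29.8°, +31.3°, +32.3°, +36.5°, +41.8°, +50.3°, +70.5°.
Eastward gaps between consecutive values (wrapping around): 1.5°, 1.0°, 4.2°, 5.3°, 8.5°, 20.2°, 319.3°.
Largest gap = 319.3° ⇒ minimal covering band is its complement: 360° − 319.3° = 40.7°.
Band runs from +29.8° eastward to +70.5°.

40.7°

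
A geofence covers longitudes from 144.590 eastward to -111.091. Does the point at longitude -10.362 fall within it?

Band width going east from +144.590° to -111.091°: ((-111.091 − 144.590) mod 360) = 104.319°.
Offset of -10.362° east of the west edge: ((-10.362 − 144.590) mod 360) = 205.048°.
205.048° > 104.319° ⇒ outside.

No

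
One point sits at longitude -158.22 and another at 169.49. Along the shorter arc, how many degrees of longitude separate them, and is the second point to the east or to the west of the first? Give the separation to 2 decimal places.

32.29° west

Raw difference: 169.49 − -158.22 = 327.71°.
Normalise into (−180°, 180°]: 327.71° − 360° = -32.29°.
Negative ⇒ the second point lies to the west; separation 32.29°.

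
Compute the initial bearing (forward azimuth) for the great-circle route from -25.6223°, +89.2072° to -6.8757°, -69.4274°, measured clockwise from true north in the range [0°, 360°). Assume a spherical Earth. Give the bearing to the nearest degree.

215°

Δλ = -69.4274 − 89.2072 = -158.6346°.
θ = atan2( sin Δλ · cos φ₂ , cos φ₁ · sin φ₂ − sin φ₁ · cos φ₂ · cos Δλ )
  = atan2(-0.36169, -0.50777) = -144.537° → normalised to [0°, 360°): 215.463°.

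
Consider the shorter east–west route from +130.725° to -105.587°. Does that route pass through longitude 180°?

Naïve |-105.587 − 130.725| = 236.312° > 180°, so the shorter arc goes the other way round — across 180°.
Signed shortest Δλ = ((-105.587 − 130.725 + 180) mod 360) − 180 = 123.688°.
Going east by 123.688° from +130.725° passes through 180° before reaching -105.587°.

Yes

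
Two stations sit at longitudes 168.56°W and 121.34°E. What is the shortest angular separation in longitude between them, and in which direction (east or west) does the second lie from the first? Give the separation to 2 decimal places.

70.10° west

Raw difference: 121.34 − -168.56 = 289.9°.
Normalise into (−180°, 180°]: 289.9° − 360° = -70.1°.
Negative ⇒ the second point lies to the west; separation 70.10°.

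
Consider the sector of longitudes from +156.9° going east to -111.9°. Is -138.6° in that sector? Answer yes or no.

Band width going east from +156.9° to -111.9°: ((-111.9 − 156.9) mod 360) = 91.2°.
Offset of -138.6° east of the west edge: ((-138.6 − 156.9) mod 360) = 64.5°.
64.5° ≤ 91.2° ⇒ inside.

Yes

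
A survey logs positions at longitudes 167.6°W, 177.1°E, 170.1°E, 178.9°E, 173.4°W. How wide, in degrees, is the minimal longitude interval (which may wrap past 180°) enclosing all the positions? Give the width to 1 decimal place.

Sort the longitudes: -173.4°, -167.6°, +170.1°, +177.1°, +178.9°.
Eastward gaps between consecutive values (wrapping around): 5.8°, 337.7°, 7.0°, 1.8°, 7.7°.
Largest gap = 337.7° ⇒ minimal covering band is its complement: 360° − 337.7° = 22.3°.
Band runs from +170.1° eastward to -167.6°, crossing the antimeridian.

22.3°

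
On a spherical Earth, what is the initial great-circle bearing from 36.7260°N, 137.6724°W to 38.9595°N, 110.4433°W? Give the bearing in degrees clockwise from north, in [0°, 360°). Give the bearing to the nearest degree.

76°

Δλ = -110.4433 − -137.6724 = 27.2291°.
θ = atan2( sin Δλ · cos φ₂ , cos φ₁ · sin φ₂ − sin φ₁ · cos φ₂ · cos Δλ )
  = atan2(0.35579, 0.09050) = 75.728° → normalised to [0°, 360°): 75.728°.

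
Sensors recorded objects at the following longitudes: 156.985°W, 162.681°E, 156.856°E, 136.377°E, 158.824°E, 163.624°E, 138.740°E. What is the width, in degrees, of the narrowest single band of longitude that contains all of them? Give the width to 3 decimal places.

Sort the longitudes: -156.985°, +136.377°, +138.740°, +156.856°, +158.824°, +162.681°, +163.624°.
Eastward gaps between consecutive values (wrapping around): 293.362°, 2.363°, 18.116°, 1.968°, 3.857°, 0.943°, 39.391°.
Largest gap = 293.362° ⇒ minimal covering band is its complement: 360° − 293.362° = 66.638°.
Band runs from +136.377° eastward to -156.985°, crossing the antimeridian.

66.638°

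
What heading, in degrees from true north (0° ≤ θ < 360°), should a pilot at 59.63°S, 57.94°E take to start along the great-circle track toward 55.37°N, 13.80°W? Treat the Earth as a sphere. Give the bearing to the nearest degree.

Δλ = -13.80 − 57.94 = -71.74°.
θ = atan2( sin Δλ · cos φ₂ , cos φ₁ · sin φ₂ − sin φ₁ · cos φ₂ · cos Δλ )
  = atan2(-0.53966, 0.56964) = -43.452° → normalised to [0°, 360°): 316.548°.

317°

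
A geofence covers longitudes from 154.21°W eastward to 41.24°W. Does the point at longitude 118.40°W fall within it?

Yes

Band width going east from -154.21° to -41.24°: ((-41.24 − -154.21) mod 360) = 112.97°.
Offset of -118.40° east of the west edge: ((-118.40 − -154.21) mod 360) = 35.81°.
35.81° ≤ 112.97° ⇒ inside.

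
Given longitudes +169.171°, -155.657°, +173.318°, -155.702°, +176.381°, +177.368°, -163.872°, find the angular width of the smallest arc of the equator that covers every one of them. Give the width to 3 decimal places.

35.172°

Sort the longitudes: -163.872°, -155.702°, -155.657°, +169.171°, +173.318°, +176.381°, +177.368°.
Eastward gaps between consecutive values (wrapping around): 8.170°, 0.045°, 324.828°, 4.147°, 3.063°, 0.987°, 18.760°.
Largest gap = 324.828° ⇒ minimal covering band is its complement: 360° − 324.828° = 35.172°.
Band runs from +169.171° eastward to -155.657°, crossing the antimeridian.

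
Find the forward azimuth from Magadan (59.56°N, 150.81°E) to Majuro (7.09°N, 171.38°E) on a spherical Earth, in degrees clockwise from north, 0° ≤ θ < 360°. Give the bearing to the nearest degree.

155°

Δλ = 171.38 − 150.81 = 20.57°.
θ = atan2( sin Δλ · cos φ₂ , cos φ₁ · sin φ₂ − sin φ₁ · cos φ₂ · cos Δλ )
  = atan2(0.34866, -0.73849) = 154.726° → normalised to [0°, 360°): 154.726°.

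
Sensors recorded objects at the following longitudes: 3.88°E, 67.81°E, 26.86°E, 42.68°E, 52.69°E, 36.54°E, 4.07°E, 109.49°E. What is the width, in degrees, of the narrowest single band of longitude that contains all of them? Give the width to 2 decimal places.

105.61°

Sort the longitudes: +3.88°, +4.07°, +26.86°, +36.54°, +42.68°, +52.69°, +67.81°, +109.49°.
Eastward gaps between consecutive values (wrapping around): 0.19°, 22.79°, 9.68°, 6.14°, 10.01°, 15.12°, 41.68°, 254.39°.
Largest gap = 254.39° ⇒ minimal covering band is its complement: 360° − 254.39° = 105.61°.
Band runs from +3.88° eastward to +109.49°.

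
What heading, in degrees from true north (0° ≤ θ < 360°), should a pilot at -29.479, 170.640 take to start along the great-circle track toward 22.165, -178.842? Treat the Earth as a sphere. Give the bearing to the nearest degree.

12°

Δλ = -178.842 − 170.640 = -349.482°; wrapped into (−180°, 180°]: 10.518°.
θ = atan2( sin Δλ · cos φ₂ , cos φ₁ · sin φ₂ − sin φ₁ · cos φ₂ · cos Δλ )
  = atan2(0.16905, 0.77651) = 12.282° → normalised to [0°, 360°): 12.282°.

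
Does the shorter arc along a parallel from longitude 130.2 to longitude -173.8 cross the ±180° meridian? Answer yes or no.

Yes

Naïve |-173.8 − 130.2| = 304.0° > 180°, so the shorter arc goes the other way round — across 180°.
Signed shortest Δλ = ((-173.8 − 130.2 + 180) mod 360) − 180 = 56.0°.
Going east by 56.0° from +130.2° passes through 180° before reaching -173.8°.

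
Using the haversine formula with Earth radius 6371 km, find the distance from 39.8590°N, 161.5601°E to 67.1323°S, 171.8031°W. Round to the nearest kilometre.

Δλ = -171.8031 − 161.5601 = -333.3632°; wrapped into (−180°, 180°]: 26.6368°.
Δφ = -67.1323 − 39.8590 = -106.9913°.
a = sin²(Δφ/2) + cos φ₁ · cos φ₂ · sin²(Δλ/2) = 0.661943.
c = 2·atan2(√a, √(1−a)) = 1.90063 rad → d = 6371·c ≈ 12108.92 km.

12109 km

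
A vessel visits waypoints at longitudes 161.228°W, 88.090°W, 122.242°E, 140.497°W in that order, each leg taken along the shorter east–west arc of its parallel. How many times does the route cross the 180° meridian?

2

Leg 1: -161.228° → -88.090°, shortest Δλ = 73.138° (east) — does not cross 180°.
Leg 2: -88.090° → +122.242°, shortest Δλ = -149.668° (west) — crosses 180°.
Leg 3: +122.242° → -140.497°, shortest Δλ = 97.261° (east) — crosses 180°.
Total crossings: 2.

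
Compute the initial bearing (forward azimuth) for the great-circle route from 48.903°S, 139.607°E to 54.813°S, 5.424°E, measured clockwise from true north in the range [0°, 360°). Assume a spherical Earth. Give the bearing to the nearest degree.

206°

Δλ = 5.424 − 139.607 = -134.183°.
θ = atan2( sin Δλ · cos φ₂ , cos φ₁ · sin φ₂ − sin φ₁ · cos φ₂ · cos Δλ )
  = atan2(-0.41324, -0.83988) = -153.802° → normalised to [0°, 360°): 206.198°.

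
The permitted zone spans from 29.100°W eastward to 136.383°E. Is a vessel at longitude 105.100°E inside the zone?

Band width going east from -29.100° to +136.383°: ((136.383 − -29.100) mod 360) = 165.483°.
Offset of +105.100° east of the west edge: ((105.100 − -29.100) mod 360) = 134.200°.
134.200° ≤ 165.483° ⇒ inside.

Yes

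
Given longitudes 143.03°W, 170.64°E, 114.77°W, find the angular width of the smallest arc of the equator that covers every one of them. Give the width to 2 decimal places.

74.59°

Sort the longitudes: -143.03°, -114.77°, +170.64°.
Eastward gaps between consecutive values (wrapping around): 28.26°, 285.41°, 46.33°.
Largest gap = 285.41° ⇒ minimal covering band is its complement: 360° − 285.41° = 74.59°.
Band runs from +170.64° eastward to -114.77°, crossing the antimeridian.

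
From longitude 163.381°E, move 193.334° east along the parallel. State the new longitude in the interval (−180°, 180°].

3.285°W

Start at +163.381°; shift +193.334° → +356.715°.
+356.715° lies outside (−180°, 180°]; subtract 360° → -3.285°.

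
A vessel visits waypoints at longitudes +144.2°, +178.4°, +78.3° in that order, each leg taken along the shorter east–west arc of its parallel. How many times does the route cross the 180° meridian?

0

Leg 1: +144.2° → +178.4°, shortest Δλ = 34.2° (east) — does not cross 180°.
Leg 2: +178.4° → +78.3°, shortest Δλ = -100.1° (west) — does not cross 180°.
Total crossings: 0.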